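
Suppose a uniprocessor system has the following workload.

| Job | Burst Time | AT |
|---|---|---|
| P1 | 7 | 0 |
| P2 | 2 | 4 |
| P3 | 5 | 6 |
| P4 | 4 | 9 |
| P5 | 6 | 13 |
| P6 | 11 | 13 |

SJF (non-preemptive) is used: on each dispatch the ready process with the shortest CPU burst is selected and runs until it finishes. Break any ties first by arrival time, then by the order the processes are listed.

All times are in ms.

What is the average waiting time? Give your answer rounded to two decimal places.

4.33

Timeline: | P1 0-7 | P2 7-9 | P4 9-13 | P3 13-18 | P5 18-24 | P6 24-35 |
Completion: P1=7  P2=9  P3=18  P4=13  P5=24  P6=35
Turnaround (C−A): P1=7  P2=5  P3=12  P4=4  P5=11  P6=22
Waiting times: P1=0, P2=3, P3=7, P4=0, P5=5, P6=11
Average waiting = (0+3+7+0+5+11) / 6 = 26/6 = 4.33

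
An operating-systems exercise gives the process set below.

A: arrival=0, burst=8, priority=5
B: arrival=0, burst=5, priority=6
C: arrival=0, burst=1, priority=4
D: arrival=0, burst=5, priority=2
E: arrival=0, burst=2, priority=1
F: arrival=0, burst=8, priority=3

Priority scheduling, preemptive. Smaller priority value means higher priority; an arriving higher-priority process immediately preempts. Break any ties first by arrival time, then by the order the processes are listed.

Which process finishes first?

E

Schedule: | E 0-2 | D 2-7 | F 7-15 | C 15-16 | A 16-24 | B 24-29 |
Completion: A=24  B=29  C=16  D=7  E=2  F=15
Turnaround (C−A): A=24  B=29  C=16  D=7  E=2  F=15
Finish order: E → D → F → C → A → B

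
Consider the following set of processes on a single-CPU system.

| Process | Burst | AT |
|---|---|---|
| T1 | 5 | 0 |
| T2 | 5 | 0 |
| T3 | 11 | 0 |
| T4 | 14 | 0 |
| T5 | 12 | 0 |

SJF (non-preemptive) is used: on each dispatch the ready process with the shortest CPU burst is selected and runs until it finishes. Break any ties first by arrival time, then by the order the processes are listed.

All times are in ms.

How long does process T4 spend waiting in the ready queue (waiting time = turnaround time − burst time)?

Schedule: | T1 0-5 | T2 5-10 | T3 10-21 | T5 21-33 | T4 33-47 |
Completion: T1=5  T2=10  T3=21  T4=47  T5=33
Turnaround (C−A): T1=5  T2=10  T3=21  T4=47  T5=33
Waiting(T4) = turnaround − burst = 47 − 14 = 33

33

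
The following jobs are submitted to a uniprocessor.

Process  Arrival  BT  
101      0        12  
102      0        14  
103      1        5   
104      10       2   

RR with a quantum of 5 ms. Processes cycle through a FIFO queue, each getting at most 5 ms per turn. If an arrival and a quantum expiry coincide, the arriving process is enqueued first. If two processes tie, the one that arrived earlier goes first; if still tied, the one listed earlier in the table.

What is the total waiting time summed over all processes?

Gantt: | 101 0-5 | 102 5-10 | 103 10-15 | 101 15-20 | 104 20-22 | 102 22-27 | 101 27-29 | 102 29-33 |
Completion: 101=29  102=33  103=15  104=22
Turnaround (C−A): 101=29  102=33  103=14  104=12
Waiting = turnaround − burst: 101=17, 102=19, 103=9, 104=10
Total waiting = 17 + 19 + 9 + 10 = 55

55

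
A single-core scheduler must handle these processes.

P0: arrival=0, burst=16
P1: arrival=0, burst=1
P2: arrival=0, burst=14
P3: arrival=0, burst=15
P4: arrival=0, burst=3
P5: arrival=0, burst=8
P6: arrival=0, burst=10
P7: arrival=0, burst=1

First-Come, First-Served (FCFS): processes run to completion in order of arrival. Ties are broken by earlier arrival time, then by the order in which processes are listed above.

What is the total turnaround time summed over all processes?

Timeline: | P0 0-16 | P1 16-17 | P2 17-31 | P3 31-46 | P4 46-49 | P5 49-57 | P6 57-67 | P7 67-68 |
Completion: P0=16  P1=17  P2=31  P3=46  P4=49  P5=57  P6=67  P7=68
Turnaround = completion − arrival: P0=16, P1=17, P2=31, P3=46, P4=49, P5=57, P6=67, P7=68
Total turnaround = 16 + 17 + 31 + 46 + 49 + 57 + 67 + 68 = 351

351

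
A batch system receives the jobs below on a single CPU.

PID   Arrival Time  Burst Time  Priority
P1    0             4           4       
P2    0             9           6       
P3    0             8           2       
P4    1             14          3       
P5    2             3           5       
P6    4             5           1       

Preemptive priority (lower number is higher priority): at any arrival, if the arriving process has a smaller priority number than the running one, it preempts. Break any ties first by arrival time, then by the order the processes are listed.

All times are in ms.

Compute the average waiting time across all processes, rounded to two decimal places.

Timeline: | P3 0-4 | P6 4-9 | P3 9-13 | P4 13-27 | P1 27-31 | P5 31-34 | P2 34-43 |
Completion: P1=31  P2=43  P3=13  P4=27  P5=34  P6=9
Waiting times: P1=27, P2=34, P3=5, P4=12, P5=29, P6=0
Average waiting = (27+34+5+12+29+0) / 6 = 107/6 = 17.83

17.83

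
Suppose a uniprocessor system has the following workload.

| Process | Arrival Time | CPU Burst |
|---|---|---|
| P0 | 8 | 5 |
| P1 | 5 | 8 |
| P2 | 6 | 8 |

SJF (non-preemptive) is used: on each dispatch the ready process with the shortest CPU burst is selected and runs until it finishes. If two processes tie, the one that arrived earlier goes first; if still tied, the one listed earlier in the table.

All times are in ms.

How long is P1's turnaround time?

8

Timeline: | idle 0-5 | P1 5-13 | P0 13-18 | P2 18-26 |
Completion: P0=18  P1=13  P2=26
Turnaround (C−A): P0=10  P1=8  P2=20
Turnaround(P1) = completion − arrival = 13 − 5 = 8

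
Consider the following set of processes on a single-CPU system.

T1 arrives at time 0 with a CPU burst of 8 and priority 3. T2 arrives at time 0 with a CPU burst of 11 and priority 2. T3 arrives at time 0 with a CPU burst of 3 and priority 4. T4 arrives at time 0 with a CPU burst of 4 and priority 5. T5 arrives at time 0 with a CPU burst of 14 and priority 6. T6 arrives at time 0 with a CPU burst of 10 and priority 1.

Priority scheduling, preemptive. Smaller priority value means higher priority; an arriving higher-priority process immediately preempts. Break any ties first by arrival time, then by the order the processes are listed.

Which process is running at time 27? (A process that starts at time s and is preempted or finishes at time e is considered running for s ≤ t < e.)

T1

Schedule: | T6 0-10 | T2 10-21 | T1 21-29 | T3 29-32 | T4 32-36 | T5 36-50 |
Completion: T1=29  T2=21  T3=32  T4=36  T5=50  T6=10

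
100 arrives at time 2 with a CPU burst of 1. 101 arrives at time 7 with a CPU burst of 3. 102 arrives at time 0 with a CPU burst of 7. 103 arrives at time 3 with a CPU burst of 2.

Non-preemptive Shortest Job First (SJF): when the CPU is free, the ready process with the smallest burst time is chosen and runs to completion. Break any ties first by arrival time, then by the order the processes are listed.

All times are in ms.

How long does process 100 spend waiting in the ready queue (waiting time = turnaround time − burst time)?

Gantt: | 102 0-7 | 100 7-8 | 103 8-10 | 101 10-13 |
Completion: 100=8  101=13  102=7  103=10
Waiting(100) = turnaround − burst = 6 − 1 = 5

5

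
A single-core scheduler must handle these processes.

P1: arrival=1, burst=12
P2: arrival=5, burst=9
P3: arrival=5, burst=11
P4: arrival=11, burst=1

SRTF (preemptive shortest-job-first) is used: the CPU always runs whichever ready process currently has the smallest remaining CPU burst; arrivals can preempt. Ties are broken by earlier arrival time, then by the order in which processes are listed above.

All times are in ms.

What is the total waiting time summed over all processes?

Gantt: | idle 0-1 | P1 1-11 | P4 11-12 | P1 12-14 | P2 14-23 | P3 23-34 |
Completion: P1=14  P2=23  P3=34  P4=12
Turnaround (C−A): P1=13  P2=18  P3=29  P4=1
Waiting = turnaround − burst: P1=1, P2=9, P3=18, P4=0
Total waiting = 1 + 9 + 18 + 0 = 28

28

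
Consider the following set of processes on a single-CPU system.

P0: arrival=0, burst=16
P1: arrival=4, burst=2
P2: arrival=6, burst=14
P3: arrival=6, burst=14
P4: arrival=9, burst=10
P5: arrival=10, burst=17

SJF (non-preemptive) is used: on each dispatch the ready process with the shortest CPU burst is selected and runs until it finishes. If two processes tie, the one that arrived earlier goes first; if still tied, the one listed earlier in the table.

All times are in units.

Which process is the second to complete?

P1

Gantt: | P0 0-16 | P1 16-18 | P4 18-28 | P2 28-42 | P3 42-56 | P5 56-73 |
Completion: P0=16  P1=18  P2=42  P3=56  P4=28  P5=73
Turnaround (C−A): P0=16  P1=14  P2=36  P3=50  P4=19  P5=63
Finish order: P0 → P1 → P4 → P2 → P3 → P5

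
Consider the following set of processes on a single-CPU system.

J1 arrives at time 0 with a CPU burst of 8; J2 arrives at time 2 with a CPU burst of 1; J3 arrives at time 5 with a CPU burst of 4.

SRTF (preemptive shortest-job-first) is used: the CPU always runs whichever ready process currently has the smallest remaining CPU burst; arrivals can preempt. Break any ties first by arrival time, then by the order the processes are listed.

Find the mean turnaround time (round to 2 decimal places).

Gantt: | J1 0-2 | J2 2-3 | J1 3-9 | J3 9-13 |
Completion: J1=9  J2=3  J3=13
Turnaround (C−A): J1=9  J2=1  J3=8
Turnaround times: J1=9, J2=1, J3=8
Average turnaround = (9+1+8) / 3 = 18/3 = 6.00

6.00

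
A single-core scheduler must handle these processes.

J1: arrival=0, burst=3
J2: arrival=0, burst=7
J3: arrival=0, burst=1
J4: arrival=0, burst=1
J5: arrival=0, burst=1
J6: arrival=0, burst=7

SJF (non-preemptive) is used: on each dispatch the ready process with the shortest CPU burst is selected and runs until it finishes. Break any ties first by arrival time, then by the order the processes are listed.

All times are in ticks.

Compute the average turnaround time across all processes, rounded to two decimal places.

7.50

Schedule: | J3 0-1 | J4 1-2 | J5 2-3 | J1 3-6 | J2 6-13 | J6 13-20 |
Completion: J1=6  J2=13  J3=1  J4=2  J5=3  J6=20
Turnaround (C−A): J1=6  J2=13  J3=1  J4=2  J5=3  J6=20
Turnaround times: J1=6, J2=13, J3=1, J4=2, J5=3, J6=20
Average turnaround = (6+13+1+2+3+20) / 6 = 45/6 = 7.50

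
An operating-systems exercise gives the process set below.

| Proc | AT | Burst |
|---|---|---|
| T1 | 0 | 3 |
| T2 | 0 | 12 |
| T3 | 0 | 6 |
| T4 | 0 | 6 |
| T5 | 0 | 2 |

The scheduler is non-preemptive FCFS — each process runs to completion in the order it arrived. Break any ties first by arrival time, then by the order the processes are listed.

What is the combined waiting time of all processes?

Schedule: | T1 0-3 | T2 3-15 | T3 15-21 | T4 21-27 | T5 27-29 |
Completion: T1=3  T2=15  T3=21  T4=27  T5=29
Turnaround (C−A): T1=3  T2=15  T3=21  T4=27  T5=29
Waiting = turnaround − burst: T1=0, T2=3, T3=15, T4=21, T5=27
Total waiting = 0 + 3 + 15 + 21 + 27 = 66

66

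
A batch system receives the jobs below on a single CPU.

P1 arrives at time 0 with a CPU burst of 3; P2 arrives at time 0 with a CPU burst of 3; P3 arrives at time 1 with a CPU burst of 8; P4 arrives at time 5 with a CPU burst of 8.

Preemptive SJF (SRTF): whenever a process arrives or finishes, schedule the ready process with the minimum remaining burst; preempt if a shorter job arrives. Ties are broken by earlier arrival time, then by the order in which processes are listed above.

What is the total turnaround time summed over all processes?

39

Schedule: | P1 0-3 | P2 3-6 | P3 6-14 | P4 14-22 |
Completion: P1=3  P2=6  P3=14  P4=22
Turnaround (C−A): P1=3  P2=6  P3=13  P4=17
Turnaround = completion − arrival: P1=3, P2=6, P3=13, P4=17
Total turnaround = 3 + 6 + 13 + 17 = 39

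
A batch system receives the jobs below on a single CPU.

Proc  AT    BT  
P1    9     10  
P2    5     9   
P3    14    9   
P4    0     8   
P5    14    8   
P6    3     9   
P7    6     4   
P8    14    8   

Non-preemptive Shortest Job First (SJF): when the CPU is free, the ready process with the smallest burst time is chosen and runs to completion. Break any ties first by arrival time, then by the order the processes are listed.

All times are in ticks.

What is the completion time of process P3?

Schedule: | P4 0-8 | P7 8-12 | P6 12-21 | P5 21-29 | P8 29-37 | P2 37-46 | P3 46-55 | P1 55-65 |
Completion: P1=65  P2=46  P3=55  P4=8  P5=29  P6=21  P7=12  P8=37

55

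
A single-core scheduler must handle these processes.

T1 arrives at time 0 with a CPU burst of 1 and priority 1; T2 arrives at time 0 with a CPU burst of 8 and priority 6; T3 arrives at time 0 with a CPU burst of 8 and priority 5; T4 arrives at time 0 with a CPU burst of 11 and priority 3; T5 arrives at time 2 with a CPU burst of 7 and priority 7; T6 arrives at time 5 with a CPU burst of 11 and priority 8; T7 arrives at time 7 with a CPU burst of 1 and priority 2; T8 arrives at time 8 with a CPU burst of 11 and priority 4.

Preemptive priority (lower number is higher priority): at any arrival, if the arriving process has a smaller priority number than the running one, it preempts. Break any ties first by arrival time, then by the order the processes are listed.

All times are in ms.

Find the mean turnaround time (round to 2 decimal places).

Gantt: | T1 0-1 | T4 1-7 | T7 7-8 | T4 8-13 | T8 13-24 | T3 24-32 | T2 32-40 | T5 40-47 | T6 47-58 |
Completion: T1=1  T2=40  T3=32  T4=13  T5=47  T6=58  T7=8  T8=24
Turnaround times: T1=1, T2=40, T3=32, T4=13, T5=45, T6=53, T7=1, T8=16
Average turnaround = (1+40+32+13+45+53+1+16) / 8 = 201/8 = 25.13

25.13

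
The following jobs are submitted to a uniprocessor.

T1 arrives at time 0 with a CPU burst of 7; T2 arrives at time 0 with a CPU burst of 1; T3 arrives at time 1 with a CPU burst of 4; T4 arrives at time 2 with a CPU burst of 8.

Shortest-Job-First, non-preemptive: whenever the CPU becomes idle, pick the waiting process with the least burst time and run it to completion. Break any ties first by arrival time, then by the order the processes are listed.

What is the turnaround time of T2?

Schedule: | T2 0-1 | T3 1-5 | T1 5-12 | T4 12-20 |
Completion: T1=12  T2=1  T3=5  T4=20
Turnaround (C−A): T1=12  T2=1  T3=4  T4=18
Turnaround(T2) = completion − arrival = 1 − 0 = 1

1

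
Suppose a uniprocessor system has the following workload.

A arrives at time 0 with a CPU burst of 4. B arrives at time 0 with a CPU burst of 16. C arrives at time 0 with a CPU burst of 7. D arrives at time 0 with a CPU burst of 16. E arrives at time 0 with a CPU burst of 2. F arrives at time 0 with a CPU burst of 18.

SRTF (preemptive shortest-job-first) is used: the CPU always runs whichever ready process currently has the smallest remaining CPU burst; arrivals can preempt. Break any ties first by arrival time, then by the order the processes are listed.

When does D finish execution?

45

Gantt: | E 0-2 | A 2-6 | C 6-13 | B 13-29 | D 29-45 | F 45-63 |
Completion: A=6  B=29  C=13  D=45  E=2  F=63
Turnaround (C−A): A=6  B=29  C=13  D=45  E=2  F=63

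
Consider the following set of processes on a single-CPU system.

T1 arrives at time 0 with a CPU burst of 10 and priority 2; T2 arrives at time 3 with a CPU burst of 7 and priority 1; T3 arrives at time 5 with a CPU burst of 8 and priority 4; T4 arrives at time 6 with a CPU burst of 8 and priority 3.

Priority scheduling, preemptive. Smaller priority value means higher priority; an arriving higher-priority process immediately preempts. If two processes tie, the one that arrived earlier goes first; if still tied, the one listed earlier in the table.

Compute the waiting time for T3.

Gantt: | T1 0-3 | T2 3-10 | T1 10-17 | T4 17-25 | T3 25-33 |
Completion: T1=17  T2=10  T3=33  T4=25
Turnaround (C−A): T1=17  T2=7  T3=28  T4=19
Waiting(T3) = turnaround − burst = 28 − 8 = 20

20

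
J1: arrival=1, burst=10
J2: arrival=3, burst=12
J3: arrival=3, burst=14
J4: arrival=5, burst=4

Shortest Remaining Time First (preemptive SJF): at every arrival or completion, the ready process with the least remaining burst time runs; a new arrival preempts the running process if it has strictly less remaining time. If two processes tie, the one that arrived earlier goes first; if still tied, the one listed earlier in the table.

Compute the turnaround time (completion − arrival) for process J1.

14

Gantt: | idle 0-1 | J1 1-5 | J4 5-9 | J1 9-15 | J2 15-27 | J3 27-41 |
Completion: J1=15  J2=27  J3=41  J4=9
Turnaround (C−A): J1=14  J2=24  J3=38  J4=4
Turnaround(J1) = completion − arrival = 15 − 1 = 14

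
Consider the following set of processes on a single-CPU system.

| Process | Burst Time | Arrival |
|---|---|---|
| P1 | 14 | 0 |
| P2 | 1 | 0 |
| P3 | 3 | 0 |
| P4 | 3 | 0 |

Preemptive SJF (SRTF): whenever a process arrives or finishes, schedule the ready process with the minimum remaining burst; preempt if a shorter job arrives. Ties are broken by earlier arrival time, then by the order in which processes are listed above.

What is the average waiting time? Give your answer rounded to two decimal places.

Gantt: | P2 0-1 | P3 1-4 | P4 4-7 | P1 7-21 |
Completion: P1=21  P2=1  P3=4  P4=7
Waiting times: P1=7, P2=0, P3=1, P4=4
Average waiting = (7+0+1+4) / 4 = 12/4 = 3.00

3.00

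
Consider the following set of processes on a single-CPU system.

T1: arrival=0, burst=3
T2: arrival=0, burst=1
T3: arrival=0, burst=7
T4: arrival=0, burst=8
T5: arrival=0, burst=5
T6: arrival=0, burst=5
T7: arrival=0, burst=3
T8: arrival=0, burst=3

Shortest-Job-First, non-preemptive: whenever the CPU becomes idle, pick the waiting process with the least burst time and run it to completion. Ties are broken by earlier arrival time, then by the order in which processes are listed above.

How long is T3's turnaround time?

27

Gantt: | T2 0-1 | T1 1-4 | T7 4-7 | T8 7-10 | T5 10-15 | T6 15-20 | T3 20-27 | T4 27-35 |
Completion: T1=4  T2=1  T3=27  T4=35  T5=15  T6=20  T7=7  T8=10
Turnaround(T3) = completion − arrival = 27 − 0 = 27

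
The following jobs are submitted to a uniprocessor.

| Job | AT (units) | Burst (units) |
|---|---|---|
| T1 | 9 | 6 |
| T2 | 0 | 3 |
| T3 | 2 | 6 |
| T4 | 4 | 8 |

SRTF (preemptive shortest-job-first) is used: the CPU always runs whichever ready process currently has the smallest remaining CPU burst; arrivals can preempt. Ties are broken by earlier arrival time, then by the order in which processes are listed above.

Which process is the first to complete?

T2

Gantt: | T2 0-3 | T3 3-9 | T1 9-15 | T4 15-23 |
Completion: T1=15  T2=3  T3=9  T4=23
Finish order: T2 → T3 → T1 → T4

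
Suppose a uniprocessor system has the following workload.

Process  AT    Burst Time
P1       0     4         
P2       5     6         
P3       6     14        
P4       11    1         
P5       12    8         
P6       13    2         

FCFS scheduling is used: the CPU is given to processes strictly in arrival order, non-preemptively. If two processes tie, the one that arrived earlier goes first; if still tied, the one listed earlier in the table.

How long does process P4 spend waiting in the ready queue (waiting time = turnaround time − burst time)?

14

Timeline: | P1 0-4 | idle 4-5 | P2 5-11 | P3 11-25 | P4 25-26 | P5 26-34 | P6 34-36 |
Completion: P1=4  P2=11  P3=25  P4=26  P5=34  P6=36
Turnaround (C−A): P1=4  P2=6  P3=19  P4=15  P5=22  P6=23
Waiting(P4) = turnaround − burst = 15 − 1 = 14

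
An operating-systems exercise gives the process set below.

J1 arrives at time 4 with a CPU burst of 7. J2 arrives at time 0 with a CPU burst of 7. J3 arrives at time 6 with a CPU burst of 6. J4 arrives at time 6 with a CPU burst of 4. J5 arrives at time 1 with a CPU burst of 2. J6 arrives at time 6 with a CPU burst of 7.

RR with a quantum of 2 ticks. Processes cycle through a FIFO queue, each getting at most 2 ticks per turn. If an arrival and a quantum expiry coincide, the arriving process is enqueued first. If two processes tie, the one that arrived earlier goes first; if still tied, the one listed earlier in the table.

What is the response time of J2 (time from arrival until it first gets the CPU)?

Gantt: | J2 0-2 | J5 2-4 | J2 4-6 | J1 6-8 | J3 8-10 | J4 10-12 | J6 12-14 | J2 14-16 | J1 16-18 | J3 18-20 | J4 20-22 | J6 22-24 | J2 24-25 | J1 25-27 | J3 27-29 | J6 29-31 | J1 31-32 | J6 32-33 |
Completion: J1=32  J2=25  J3=29  J4=22  J5=4  J6=33
Response(J2) = first start − arrival = 0 − 0 = 0

0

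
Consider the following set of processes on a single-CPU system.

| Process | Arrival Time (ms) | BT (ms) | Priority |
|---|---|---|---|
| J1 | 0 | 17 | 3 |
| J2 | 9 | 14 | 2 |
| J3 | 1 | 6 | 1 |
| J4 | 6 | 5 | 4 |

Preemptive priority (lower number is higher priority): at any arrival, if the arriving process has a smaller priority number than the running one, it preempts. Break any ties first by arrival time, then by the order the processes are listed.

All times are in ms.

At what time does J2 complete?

Gantt: | J1 0-1 | J3 1-7 | J1 7-9 | J2 9-23 | J1 23-37 | J4 37-42 |
Completion: J1=37  J2=23  J3=7  J4=42
Turnaround (C−A): J1=37  J2=14  J3=6  J4=36

23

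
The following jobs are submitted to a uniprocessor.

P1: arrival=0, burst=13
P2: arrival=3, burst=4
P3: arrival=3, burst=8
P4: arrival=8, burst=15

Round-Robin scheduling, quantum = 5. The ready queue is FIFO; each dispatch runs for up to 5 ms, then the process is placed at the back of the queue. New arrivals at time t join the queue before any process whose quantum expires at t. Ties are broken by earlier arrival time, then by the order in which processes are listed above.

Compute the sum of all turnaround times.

92

Schedule: | P1 0-5 | P2 5-9 | P3 9-14 | P1 14-19 | P4 19-24 | P3 24-27 | P1 27-30 | P4 30-40 |
Completion: P1=30  P2=9  P3=27  P4=40
Turnaround (C−A): P1=30  P2=6  P3=24  P4=32
Turnaround = completion − arrival: P1=30, P2=6, P3=24, P4=32
Total turnaround = 30 + 6 + 24 + 32 = 92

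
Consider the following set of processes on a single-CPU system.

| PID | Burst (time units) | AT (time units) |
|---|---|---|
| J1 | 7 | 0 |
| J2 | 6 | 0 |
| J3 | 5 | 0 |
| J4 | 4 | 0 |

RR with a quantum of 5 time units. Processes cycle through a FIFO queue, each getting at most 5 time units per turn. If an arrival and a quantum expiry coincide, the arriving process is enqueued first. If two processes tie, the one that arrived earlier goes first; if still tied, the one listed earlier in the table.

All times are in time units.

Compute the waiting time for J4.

Gantt: | J1 0-5 | J2 5-10 | J3 10-15 | J4 15-19 | J1 19-21 | J2 21-22 |
Completion: J1=21  J2=22  J3=15  J4=19
Turnaround (C−A): J1=21  J2=22  J3=15  J4=19
Waiting(J4) = turnaround − burst = 19 − 4 = 15

15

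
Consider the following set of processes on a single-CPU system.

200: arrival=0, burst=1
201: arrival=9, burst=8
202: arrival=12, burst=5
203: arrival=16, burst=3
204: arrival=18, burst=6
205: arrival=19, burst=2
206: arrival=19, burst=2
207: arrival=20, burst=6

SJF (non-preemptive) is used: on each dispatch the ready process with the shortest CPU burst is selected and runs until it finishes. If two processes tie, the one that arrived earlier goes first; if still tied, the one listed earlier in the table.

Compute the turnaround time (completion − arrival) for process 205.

Gantt: | 200 0-1 | idle 1-9 | 201 9-17 | 203 17-20 | 205 20-22 | 206 22-24 | 202 24-29 | 204 29-35 | 207 35-41 |
Completion: 200=1  201=17  202=29  203=20  204=35  205=22  206=24  207=41
Turnaround(205) = completion − arrival = 22 − 19 = 3

3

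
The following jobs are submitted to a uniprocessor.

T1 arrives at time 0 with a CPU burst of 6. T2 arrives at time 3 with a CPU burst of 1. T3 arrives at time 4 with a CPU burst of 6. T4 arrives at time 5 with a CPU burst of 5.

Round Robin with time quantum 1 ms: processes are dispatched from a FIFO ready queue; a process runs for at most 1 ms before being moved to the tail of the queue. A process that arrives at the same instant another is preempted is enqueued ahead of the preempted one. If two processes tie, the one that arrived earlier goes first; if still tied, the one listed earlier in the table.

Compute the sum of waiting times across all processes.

Gantt: | T1 0-3 | T2 3-4 | T1 4-5 | T3 5-6 | T4 6-7 | T1 7-8 | T3 8-9 | T4 9-10 | T1 10-11 | T3 11-12 | T4 12-13 | T3 13-14 | T4 14-15 | T3 15-16 | T4 16-17 | T3 17-18 |
Completion: T1=11  T2=4  T3=18  T4=17
Turnaround (C−A): T1=11  T2=1  T3=14  T4=12
Waiting = turnaround − burst: T1=5, T2=0, T3=8, T4=7
Total waiting = 5 + 0 + 8 + 7 = 20

20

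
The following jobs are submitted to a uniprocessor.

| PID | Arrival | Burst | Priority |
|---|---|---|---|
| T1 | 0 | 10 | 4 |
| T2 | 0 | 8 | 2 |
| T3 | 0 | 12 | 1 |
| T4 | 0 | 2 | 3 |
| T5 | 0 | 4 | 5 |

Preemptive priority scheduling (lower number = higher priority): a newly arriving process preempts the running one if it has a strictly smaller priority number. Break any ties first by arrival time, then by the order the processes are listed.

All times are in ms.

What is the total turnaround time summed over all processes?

Timeline: | T3 0-12 | T2 12-20 | T4 20-22 | T1 22-32 | T5 32-36 |
Completion: T1=32  T2=20  T3=12  T4=22  T5=36
Turnaround = completion − arrival: T1=32, T2=20, T3=12, T4=22, T5=36
Total turnaround = 32 + 20 + 12 + 22 + 36 = 122

122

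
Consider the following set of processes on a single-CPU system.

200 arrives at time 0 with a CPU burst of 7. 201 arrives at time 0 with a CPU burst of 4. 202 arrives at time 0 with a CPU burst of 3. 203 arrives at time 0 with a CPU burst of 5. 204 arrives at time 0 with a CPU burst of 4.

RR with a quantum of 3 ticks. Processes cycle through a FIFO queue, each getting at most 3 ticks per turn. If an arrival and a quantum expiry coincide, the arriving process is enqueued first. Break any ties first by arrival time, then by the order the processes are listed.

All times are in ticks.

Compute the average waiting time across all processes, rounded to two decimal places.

14.20

Schedule: | 200 0-3 | 201 3-6 | 202 6-9 | 203 9-12 | 204 12-15 | 200 15-18 | 201 18-19 | 203 19-21 | 204 21-22 | 200 22-23 |
Completion: 200=23  201=19  202=9  203=21  204=22
Turnaround (C−A): 200=23  201=19  202=9  203=21  204=22
Waiting times: 200=16, 201=15, 202=6, 203=16, 204=18
Average waiting = (16+15+6+16+18) / 5 = 71/5 = 14.20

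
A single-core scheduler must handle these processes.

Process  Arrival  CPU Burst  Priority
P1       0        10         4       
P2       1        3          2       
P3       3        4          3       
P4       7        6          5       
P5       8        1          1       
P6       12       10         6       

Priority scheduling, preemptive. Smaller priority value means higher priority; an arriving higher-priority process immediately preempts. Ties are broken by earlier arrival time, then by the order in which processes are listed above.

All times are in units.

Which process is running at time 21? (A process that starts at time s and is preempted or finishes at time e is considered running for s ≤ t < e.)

P4

Gantt: | P1 0-1 | P2 1-4 | P3 4-8 | P5 8-9 | P1 9-18 | P4 18-24 | P6 24-34 |
Completion: P1=18  P2=4  P3=8  P4=24  P5=9  P6=34
Turnaround (C−A): P1=18  P2=3  P3=5  P4=17  P5=1  P6=22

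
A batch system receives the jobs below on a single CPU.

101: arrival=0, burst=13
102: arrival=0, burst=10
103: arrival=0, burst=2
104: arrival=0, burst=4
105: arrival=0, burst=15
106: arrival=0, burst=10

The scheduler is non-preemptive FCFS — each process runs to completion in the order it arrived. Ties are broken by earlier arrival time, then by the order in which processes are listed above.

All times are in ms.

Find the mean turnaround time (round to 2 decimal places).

31.33

Gantt: | 101 0-13 | 102 13-23 | 103 23-25 | 104 25-29 | 105 29-44 | 106 44-54 |
Completion: 101=13  102=23  103=25  104=29  105=44  106=54
Turnaround times: 101=13, 102=23, 103=25, 104=29, 105=44, 106=54
Average turnaround = (13+23+25+29+44+54) / 6 = 188/6 = 31.33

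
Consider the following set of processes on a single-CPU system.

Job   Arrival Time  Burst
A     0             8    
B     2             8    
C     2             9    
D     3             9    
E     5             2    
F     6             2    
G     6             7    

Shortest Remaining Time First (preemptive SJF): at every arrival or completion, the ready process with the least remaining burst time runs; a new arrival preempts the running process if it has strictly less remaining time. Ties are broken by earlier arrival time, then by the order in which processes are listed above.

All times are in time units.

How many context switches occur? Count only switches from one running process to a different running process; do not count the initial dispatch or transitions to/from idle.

7

Gantt: | A 0-5 | E 5-7 | F 7-9 | A 9-12 | G 12-19 | B 19-27 | C 27-36 | D 36-45 |
Completion: A=12  B=27  C=36  D=45  E=7  F=9  G=19
Turnaround (C−A): A=12  B=25  C=34  D=42  E=2  F=3  G=13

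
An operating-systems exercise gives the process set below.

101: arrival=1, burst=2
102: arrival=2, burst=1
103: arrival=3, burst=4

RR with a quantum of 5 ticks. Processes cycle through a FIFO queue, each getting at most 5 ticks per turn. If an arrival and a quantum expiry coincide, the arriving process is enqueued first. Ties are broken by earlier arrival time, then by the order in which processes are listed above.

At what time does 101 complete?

3

Schedule: | idle 0-1 | 101 1-3 | 102 3-4 | 103 4-8 |
Completion: 101=3  102=4  103=8
Turnaround (C−A): 101=2  102=2  103=5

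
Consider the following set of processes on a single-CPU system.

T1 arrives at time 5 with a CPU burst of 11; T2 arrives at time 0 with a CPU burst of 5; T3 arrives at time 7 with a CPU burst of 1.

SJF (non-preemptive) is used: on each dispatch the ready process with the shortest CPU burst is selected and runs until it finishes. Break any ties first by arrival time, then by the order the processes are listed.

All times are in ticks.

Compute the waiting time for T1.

Schedule: | T2 0-5 | T1 5-16 | T3 16-17 |
Completion: T1=16  T2=5  T3=17
Waiting(T1) = turnaround − burst = 11 − 11 = 0

0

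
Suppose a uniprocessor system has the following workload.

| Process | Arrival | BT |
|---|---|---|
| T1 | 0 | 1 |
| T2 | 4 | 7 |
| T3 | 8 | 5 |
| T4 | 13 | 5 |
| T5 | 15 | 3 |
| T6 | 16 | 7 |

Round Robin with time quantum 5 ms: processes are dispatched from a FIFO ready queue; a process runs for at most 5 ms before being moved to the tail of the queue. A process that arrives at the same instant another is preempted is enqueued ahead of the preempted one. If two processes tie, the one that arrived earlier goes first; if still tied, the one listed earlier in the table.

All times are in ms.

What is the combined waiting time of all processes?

23

Schedule: | T1 0-1 | idle 1-4 | T2 4-9 | T3 9-14 | T2 14-16 | T4 16-21 | T5 21-24 | T6 24-31 |
Completion: T1=1  T2=16  T3=14  T4=21  T5=24  T6=31
Turnaround (C−A): T1=1  T2=12  T3=6  T4=8  T5=9  T6=15
Waiting = turnaround − burst: T1=0, T2=5, T3=1, T4=3, T5=6, T6=8
Total waiting = 0 + 5 + 1 + 3 + 6 + 8 = 23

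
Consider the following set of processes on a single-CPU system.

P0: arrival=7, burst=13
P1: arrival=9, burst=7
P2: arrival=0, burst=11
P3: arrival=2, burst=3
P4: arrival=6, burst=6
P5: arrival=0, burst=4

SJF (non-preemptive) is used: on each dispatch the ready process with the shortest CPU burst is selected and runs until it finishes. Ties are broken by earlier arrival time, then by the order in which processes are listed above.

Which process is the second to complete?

P3

Timeline: | P5 0-4 | P3 4-7 | P4 7-13 | P1 13-20 | P2 20-31 | P0 31-44 |
Completion: P0=44  P1=20  P2=31  P3=7  P4=13  P5=4
Finish order: P5 → P3 → P4 → P1 → P2 → P0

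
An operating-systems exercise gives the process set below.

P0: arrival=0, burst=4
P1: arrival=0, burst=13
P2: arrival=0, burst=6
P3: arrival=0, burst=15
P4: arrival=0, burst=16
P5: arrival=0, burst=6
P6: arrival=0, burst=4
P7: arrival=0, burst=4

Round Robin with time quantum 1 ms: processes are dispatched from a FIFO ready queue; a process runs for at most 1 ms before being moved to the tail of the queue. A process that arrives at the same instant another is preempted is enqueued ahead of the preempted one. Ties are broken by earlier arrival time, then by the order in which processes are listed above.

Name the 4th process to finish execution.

P2

Schedule: | P0 0-1 | P1 1-2 | P2 2-3 | P3 3-4 | P4 4-5 | P5 5-6 | P6 6-7 | P7 7-8 | P0 8-9 | P1 9-10 | P2 10-11 | P3 11-12 | P4 12-13 | P5 13-14 | P6 14-15 | P7 15-16 | P0 16-17 | P1 17-18 | P2 18-19 | P3 19-20 | P4 20-21 | P5 21-22 | P6 22-23 | P7 23-24 | P0 24-25 | P1 25-26 | P2 26-27 | P3 27-28 | P4 28-29 | P5 29-30 | P6 30-31 | P7 31-32 | P1 32-33 | P2 33-34 | P3 34-35 | P4 35-36 | P5 36-37 | P1 37-38 | P2 38-39 | P3 39-40 | P4 40-41 | P5 41-42 | P1 42-43 | P3 43-44 | P4 44-45 | P1 45-46 | P3 46-47 | P4 47-48 | P1 48-49 | P3 49-50 | P4 50-51 | P1 51-52 | P3 52-53 | P4 53-54 | P1 54-55 | P3 55-56 | P4 56-57 | P1 57-58 | P3 58-59 | P4 59-60 | P1 60-61 | P3 61-62 | P4 62-63 | P3 63-64 | P4 64-65 | P3 65-66 | P4 66-68 |
Completion: P0=25  P1=61  P2=39  P3=66  P4=68  P5=42  P6=31  P7=32
Turnaround (C−A): P0=25  P1=61  P2=39  P3=66  P4=68  P5=42  P6=31  P7=32
Finish order: P0 → P6 → P7 → P2 → P5 → P1 → P3 → P4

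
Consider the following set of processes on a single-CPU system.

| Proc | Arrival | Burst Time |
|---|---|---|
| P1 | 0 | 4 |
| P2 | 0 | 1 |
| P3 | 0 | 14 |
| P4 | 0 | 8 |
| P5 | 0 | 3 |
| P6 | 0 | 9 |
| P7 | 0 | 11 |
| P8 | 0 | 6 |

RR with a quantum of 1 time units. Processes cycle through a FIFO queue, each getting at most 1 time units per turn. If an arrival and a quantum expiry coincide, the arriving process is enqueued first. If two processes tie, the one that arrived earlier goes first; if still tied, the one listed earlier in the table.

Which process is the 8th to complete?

Timeline: | P1 0-1 | P2 1-2 | P3 2-3 | P4 3-4 | P5 4-5 | P6 5-6 | P7 6-7 | P8 7-8 | P1 8-9 | P3 9-10 | P4 10-11 | P5 11-12 | P6 12-13 | P7 13-14 | P8 14-15 | P1 15-16 | P3 16-17 | P4 17-18 | P5 18-19 | P6 19-20 | P7 20-21 | P8 21-22 | P1 22-23 | P3 23-24 | P4 24-25 | P6 25-26 | P7 26-27 | P8 27-28 | P3 28-29 | P4 29-30 | P6 30-31 | P7 31-32 | P8 32-33 | P3 33-34 | P4 34-35 | P6 35-36 | P7 36-37 | P8 37-38 | P3 38-39 | P4 39-40 | P6 40-41 | P7 41-42 | P3 42-43 | P4 43-44 | P6 44-45 | P7 45-46 | P3 46-47 | P6 47-48 | P7 48-49 | P3 49-50 | P7 50-51 | P3 51-52 | P7 52-53 | P3 53-56 |
Completion: P1=23  P2=2  P3=56  P4=44  P5=19  P6=48  P7=53  P8=38
Turnaround (C−A): P1=23  P2=2  P3=56  P4=44  P5=19  P6=48  P7=53  P8=38
Finish order: P2 → P5 → P1 → P8 → P4 → P6 → P7 → P3

P3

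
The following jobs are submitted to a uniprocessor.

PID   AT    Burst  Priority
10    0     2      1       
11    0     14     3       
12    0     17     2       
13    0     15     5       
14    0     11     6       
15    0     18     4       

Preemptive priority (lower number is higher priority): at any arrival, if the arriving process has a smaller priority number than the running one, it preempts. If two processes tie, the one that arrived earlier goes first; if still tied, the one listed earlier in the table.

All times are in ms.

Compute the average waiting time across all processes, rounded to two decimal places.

28.50

Timeline: | 10 0-2 | 12 2-19 | 11 19-33 | 15 33-51 | 13 51-66 | 14 66-77 |
Completion: 10=2  11=33  12=19  13=66  14=77  15=51
Turnaround (C−A): 10=2  11=33  12=19  13=66  14=77  15=51
Waiting times: 10=0, 11=19, 12=2, 13=51, 14=66, 15=33
Average waiting = (0+19+2+51+66+33) / 6 = 171/6 = 28.50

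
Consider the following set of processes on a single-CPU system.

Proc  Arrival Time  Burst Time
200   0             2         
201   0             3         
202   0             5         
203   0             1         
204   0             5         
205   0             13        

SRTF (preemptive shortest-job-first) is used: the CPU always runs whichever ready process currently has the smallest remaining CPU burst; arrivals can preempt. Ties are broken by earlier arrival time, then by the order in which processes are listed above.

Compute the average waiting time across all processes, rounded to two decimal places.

6.17

Gantt: | 203 0-1 | 200 1-3 | 201 3-6 | 202 6-11 | 204 11-16 | 205 16-29 |
Completion: 200=3  201=6  202=11  203=1  204=16  205=29
Turnaround (C−A): 200=3  201=6  202=11  203=1  204=16  205=29
Waiting times: 200=1, 201=3, 202=6, 203=0, 204=11, 205=16
Average waiting = (1+3+6+0+11+16) / 6 = 37/6 = 6.17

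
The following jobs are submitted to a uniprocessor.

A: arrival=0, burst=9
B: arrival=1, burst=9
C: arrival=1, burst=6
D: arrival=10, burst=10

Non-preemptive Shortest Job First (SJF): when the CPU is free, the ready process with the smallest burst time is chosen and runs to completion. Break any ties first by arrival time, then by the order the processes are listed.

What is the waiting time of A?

Schedule: | A 0-9 | C 9-15 | B 15-24 | D 24-34 |
Completion: A=9  B=24  C=15  D=34
Waiting(A) = turnaround − burst = 9 − 9 = 0

0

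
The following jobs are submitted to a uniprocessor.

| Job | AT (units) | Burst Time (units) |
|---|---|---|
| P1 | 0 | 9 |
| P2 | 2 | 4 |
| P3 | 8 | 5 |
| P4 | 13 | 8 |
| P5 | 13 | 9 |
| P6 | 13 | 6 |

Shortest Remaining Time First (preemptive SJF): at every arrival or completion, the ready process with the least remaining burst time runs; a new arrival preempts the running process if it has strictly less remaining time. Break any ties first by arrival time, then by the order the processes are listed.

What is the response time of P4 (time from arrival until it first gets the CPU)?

Timeline: | P1 0-2 | P2 2-6 | P1 6-13 | P3 13-18 | P6 18-24 | P4 24-32 | P5 32-41 |
Completion: P1=13  P2=6  P3=18  P4=32  P5=41  P6=24
Turnaround (C−A): P1=13  P2=4  P3=10  P4=19  P5=28  P6=11
Response(P4) = first start − arrival = 24 − 13 = 11

11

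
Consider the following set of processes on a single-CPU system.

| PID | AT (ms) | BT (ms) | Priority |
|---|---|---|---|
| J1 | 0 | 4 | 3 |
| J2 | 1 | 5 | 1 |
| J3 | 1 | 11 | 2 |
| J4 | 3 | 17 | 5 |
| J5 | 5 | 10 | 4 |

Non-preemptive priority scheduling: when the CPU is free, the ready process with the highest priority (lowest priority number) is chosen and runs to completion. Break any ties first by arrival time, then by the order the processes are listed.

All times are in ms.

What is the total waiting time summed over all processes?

53

Timeline: | J1 0-4 | J2 4-9 | J3 9-20 | J5 20-30 | J4 30-47 |
Completion: J1=4  J2=9  J3=20  J4=47  J5=30
Waiting = turnaround − burst: J1=0, J2=3, J3=8, J4=27, J5=15
Total waiting = 0 + 3 + 8 + 27 + 15 = 53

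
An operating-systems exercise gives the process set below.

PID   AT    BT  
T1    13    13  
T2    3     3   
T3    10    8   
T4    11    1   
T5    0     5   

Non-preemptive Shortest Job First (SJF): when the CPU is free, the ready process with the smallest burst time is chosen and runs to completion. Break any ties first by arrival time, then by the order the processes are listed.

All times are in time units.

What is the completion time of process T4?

Gantt: | T5 0-5 | T2 5-8 | idle 8-10 | T3 10-18 | T4 18-19 | T1 19-32 |
Completion: T1=32  T2=8  T3=18  T4=19  T5=5
Turnaround (C−A): T1=19  T2=5  T3=8  T4=8  T5=5

19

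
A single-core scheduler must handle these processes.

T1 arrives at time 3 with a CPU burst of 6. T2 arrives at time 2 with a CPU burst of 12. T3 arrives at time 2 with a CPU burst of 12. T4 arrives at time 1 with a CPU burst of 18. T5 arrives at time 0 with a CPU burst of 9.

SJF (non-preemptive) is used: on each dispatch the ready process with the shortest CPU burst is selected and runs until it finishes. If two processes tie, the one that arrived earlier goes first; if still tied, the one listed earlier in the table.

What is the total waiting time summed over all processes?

Gantt: | T5 0-9 | T1 9-15 | T2 15-27 | T3 27-39 | T4 39-57 |
Completion: T1=15  T2=27  T3=39  T4=57  T5=9
Turnaround (C−A): T1=12  T2=25  T3=37  T4=56  T5=9
Waiting = turnaround − burst: T1=6, T2=13, T3=25, T4=38, T5=0
Total waiting = 6 + 13 + 25 + 38 + 0 = 82

82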